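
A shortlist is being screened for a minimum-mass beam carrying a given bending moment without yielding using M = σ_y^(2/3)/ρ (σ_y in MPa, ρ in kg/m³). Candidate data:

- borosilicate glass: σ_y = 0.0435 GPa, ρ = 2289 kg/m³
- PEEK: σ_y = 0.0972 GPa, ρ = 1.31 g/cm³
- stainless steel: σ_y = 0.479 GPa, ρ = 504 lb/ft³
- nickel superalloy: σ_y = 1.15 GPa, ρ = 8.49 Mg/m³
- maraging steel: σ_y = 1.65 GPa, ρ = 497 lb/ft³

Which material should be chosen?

Putting every candidate on a common basis:
  borosilicate glass: σ_y = 43.50 MPa, ρ = 2289 kg/m³
  PEEK: σ_y = 97.20 MPa, ρ = 1310 kg/m³
  stainless steel: σ_y = 479.0 MPa, ρ = 8073 kg/m³
  nickel superalloy: σ_y = 1150 MPa, ρ = 8490 kg/m³
  maraging steel: σ_y = 1650 MPa, ρ = 7961 kg/m³
  maraging steel: M = 17.5×10⁻³
  PEEK: M = 16.1×10⁻³
  nickel superalloy: M = 12.9×10⁻³
  stainless steel: M = 7.58×10⁻³
  borosilicate glass: M = 5.40×10⁻³
Maraging steel has the largest M.

maraging steel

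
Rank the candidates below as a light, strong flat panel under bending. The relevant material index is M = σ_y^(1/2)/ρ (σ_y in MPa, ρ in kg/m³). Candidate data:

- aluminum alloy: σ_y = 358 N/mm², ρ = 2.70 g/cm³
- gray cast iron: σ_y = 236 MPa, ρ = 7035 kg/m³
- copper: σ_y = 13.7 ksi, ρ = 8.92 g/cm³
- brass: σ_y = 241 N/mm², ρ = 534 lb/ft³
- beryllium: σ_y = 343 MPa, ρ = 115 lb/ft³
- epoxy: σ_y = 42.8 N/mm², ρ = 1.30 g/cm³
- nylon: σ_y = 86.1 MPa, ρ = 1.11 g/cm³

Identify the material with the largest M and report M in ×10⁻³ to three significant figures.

Normalizing units and computing the index:
  aluminum alloy: σ_y = 358.0 MPa, ρ = 2700 kg/m³
  gray cast iron: σ_y = 236.0 MPa, ρ = 7035 kg/m³
  copper: σ_y = 94.46 MPa, ρ = 8920 kg/m³
  brass: σ_y = 241.0 MPa, ρ = 8554 kg/m³
  beryllium: σ_y = 343.0 MPa, ρ = 1842 kg/m³
  epoxy: σ_y = 42.80 MPa, ρ = 1300 kg/m³
  nylon: σ_y = 86.10 MPa, ρ = 1110 kg/m³
  beryllium: M = 10.1×10⁻³
  nylon: M = 8.36×10⁻³
  aluminum alloy: M = 7.01×10⁻³
  epoxy: M = 5.03×10⁻³
  gray cast iron: M = 2.18×10⁻³
  brass: M = 1.81×10⁻³
  copper: M = 1.09×10⁻³
Highest index: beryllium.

beryllium, M = 10.1×10⁻³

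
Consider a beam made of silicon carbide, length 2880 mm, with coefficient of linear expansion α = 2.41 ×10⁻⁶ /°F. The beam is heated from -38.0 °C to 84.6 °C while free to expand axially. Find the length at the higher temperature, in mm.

2881.5 mm

Convert α: 2.41×10⁻⁶/°F × (9/5) = 4.34×10⁻⁶/K.
ΔT = 84.6 − (-38.0) = 122.6 K.
ΔL = α·L₀·ΔT = 4.34×10⁻⁶ × 2880 mm × 122.6 K = 1.53 mm.
L = L₀ + ΔL = 2880 + 1.53 = 2881.5 mm.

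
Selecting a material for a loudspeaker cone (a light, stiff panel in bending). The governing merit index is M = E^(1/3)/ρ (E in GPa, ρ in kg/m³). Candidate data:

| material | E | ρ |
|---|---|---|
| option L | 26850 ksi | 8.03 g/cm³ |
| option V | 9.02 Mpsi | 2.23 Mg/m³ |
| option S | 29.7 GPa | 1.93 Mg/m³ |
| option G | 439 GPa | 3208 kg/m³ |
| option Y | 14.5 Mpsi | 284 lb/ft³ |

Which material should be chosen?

option G

Convert each candidate to consistent units, then evaluate M:
  option L: E = 185.1 GPa, ρ = 8030 kg/m³
  option V: E = 62.19 GPa, ρ = 2230 kg/m³
  option S: E = 29.70 GPa, ρ = 1930 kg/m³
  option G: E = 439.0 GPa, ρ = 3208 kg/m³
  option Y: E = 99.97 GPa, ρ = 4549 kg/m³
  option G: M = 2.37×10⁻³
  option V: M = 1.78×10⁻³
  option S: M = 1.60×10⁻³
  option Y: M = 1.02×10⁻³
  option L: M = 0.710×10⁻³
Option G ranks first.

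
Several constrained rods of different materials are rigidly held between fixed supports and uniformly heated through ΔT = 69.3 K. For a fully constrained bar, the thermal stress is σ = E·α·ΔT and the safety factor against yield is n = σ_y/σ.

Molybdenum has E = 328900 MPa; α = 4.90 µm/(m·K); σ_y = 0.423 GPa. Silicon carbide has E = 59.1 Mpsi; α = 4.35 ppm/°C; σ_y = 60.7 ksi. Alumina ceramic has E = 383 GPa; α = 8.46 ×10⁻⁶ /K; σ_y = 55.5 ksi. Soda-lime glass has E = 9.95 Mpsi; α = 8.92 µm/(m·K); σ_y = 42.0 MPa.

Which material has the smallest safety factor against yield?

soda-lime glass

With everything in SI (GPa, ×10⁻⁶/K, MPa):
  molybdenum: E = 328.9, α = 4.90, σ_y = 423.0 → σ = 112 MPa, n = 3.79
  silicon carbide: E = 407.5, α = 4.35, σ_y = 418.5 → σ = 123 MPa, n = 3.41
  alumina ceramic: E = 383.0, α = 8.46, σ_y = 382.7 → σ = 225 MPa, n = 1.70
  soda-lime glass: E = 68.60, α = 8.92, σ_y = 42.00 → σ = 42.4 MPa, n = 0.990
Smallest n: soda-lime glass with n = 0.990.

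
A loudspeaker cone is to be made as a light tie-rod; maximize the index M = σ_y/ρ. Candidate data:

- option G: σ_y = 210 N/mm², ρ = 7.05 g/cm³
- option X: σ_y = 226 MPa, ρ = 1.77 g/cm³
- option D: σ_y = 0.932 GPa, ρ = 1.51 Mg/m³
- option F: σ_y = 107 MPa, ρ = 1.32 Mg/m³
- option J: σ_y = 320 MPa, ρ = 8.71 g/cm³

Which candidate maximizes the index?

option D

Putting every candidate on a common basis:
  option G: σ_y = 210.0 MPa, ρ = 7050 kg/m³
  option X: σ_y = 226.0 MPa, ρ = 1770 kg/m³
  option D: σ_y = 932.0 MPa, ρ = 1510 kg/m³
  option F: σ_y = 107.0 MPa, ρ = 1320 kg/m³
  option J: σ_y = 320.0 MPa, ρ = 8710 kg/m³
  option D: M = 617 kN·m/kg
  option X: M = 128 kN·m/kg
  option F: M = 81.1 kN·m/kg
  option J: M = 36.7 kN·m/kg
  option G: M = 29.8 kN·m/kg
Option D has the largest M.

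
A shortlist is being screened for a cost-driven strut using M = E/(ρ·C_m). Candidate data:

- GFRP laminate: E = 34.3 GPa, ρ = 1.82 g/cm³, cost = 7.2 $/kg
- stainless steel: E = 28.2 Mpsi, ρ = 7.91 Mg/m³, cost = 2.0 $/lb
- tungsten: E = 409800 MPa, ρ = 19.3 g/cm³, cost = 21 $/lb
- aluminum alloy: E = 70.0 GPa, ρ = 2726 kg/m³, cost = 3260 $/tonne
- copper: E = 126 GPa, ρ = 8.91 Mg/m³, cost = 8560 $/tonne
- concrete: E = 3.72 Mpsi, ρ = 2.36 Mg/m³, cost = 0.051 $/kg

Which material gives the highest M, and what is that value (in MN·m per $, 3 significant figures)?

concrete, M = 213 MN·m per $

Convert each candidate to consistent units, then evaluate M:
  GFRP laminate: E = 34.30 GPa, ρ = 1820 kg/m³, cost = 7.200 $/kg
  stainless steel: E = 194.4 GPa, ρ = 7910 kg/m³, cost = 4.409 $/kg
  tungsten: E = 409.8 GPa, ρ = 19300 kg/m³, cost = 46.30 $/kg
  aluminum alloy: E = 70.00 GPa, ρ = 2726 kg/m³, cost = 3.260 $/kg
  copper: E = 126.0 GPa, ρ = 8910 kg/m³, cost = 8.560 $/kg
  concrete: E = 25.65 GPa, ρ = 2360 kg/m³, cost = 0.05100 $/kg
  concrete: M = 213 MN·m per $
  aluminum alloy: M = 7.88 MN·m per $
  stainless steel: M = 5.57 MN·m per $
  GFRP laminate: M = 2.62 MN·m per $
  copper: M = 1.65 MN·m per $
  tungsten: M = 0.459 MN·m per $
The maximum is for concrete.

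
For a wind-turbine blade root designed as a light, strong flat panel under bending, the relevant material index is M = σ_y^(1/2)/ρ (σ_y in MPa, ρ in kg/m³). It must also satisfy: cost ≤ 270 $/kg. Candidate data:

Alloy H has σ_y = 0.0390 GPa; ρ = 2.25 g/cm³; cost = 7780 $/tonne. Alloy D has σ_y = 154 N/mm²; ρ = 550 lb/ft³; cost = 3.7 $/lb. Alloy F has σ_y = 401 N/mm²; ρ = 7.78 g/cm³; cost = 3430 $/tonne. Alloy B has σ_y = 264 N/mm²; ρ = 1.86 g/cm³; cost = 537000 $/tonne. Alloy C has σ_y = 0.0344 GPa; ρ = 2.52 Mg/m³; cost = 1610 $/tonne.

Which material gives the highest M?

alloy H

Screen on constraints: cost ≤ 270 $/kg. Survivors: alloy H, alloy D, alloy F, alloy C.
Putting every candidate on a common basis:
  alloy H: σ_y = 39.00 MPa, ρ = 2250 kg/m³
  alloy D: σ_y = 154.0 MPa, ρ = 8810 kg/m³
  alloy F: σ_y = 401.0 MPa, ρ = 7780 kg/m³
  alloy C: σ_y = 34.40 MPa, ρ = 2520 kg/m³
  alloy H: M = 2.78×10⁻³
  alloy F: M = 2.57×10⁻³
  alloy C: M = 2.33×10⁻³
  alloy D: M = 1.41×10⁻³
Highest index: alloy H.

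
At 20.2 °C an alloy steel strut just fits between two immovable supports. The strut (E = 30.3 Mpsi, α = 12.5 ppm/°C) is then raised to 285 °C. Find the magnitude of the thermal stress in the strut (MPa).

691 MPa

E = 30.3 Mpsi = 208.9 GPa.
ΔT = 264.8 K. Constrained thermal stress σ = E·α·ΔT = 208.9×10³ MPa × 12.5×10⁻⁶ × 264.8 = 691 MPa (compressive).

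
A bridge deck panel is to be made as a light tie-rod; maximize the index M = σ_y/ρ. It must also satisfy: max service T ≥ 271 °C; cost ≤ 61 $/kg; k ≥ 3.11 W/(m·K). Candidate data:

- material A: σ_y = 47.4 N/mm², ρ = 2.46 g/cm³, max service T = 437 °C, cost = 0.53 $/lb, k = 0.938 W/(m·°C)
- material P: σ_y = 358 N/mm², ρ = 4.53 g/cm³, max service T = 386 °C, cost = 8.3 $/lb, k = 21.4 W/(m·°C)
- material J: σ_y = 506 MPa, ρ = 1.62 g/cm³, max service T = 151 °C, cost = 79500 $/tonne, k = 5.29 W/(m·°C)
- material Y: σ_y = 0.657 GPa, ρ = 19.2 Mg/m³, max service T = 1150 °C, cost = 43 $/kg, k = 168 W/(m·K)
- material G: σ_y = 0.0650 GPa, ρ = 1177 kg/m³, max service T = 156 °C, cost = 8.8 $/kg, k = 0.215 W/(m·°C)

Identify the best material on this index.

material P

Screen on constraints: max service T ≥ 271 °C; cost ≤ 61 $/kg; k ≥ 3.11 W/(m·K). Survivors: material P, material Y.
After converting to SI:
  material P: σ_y = 358.0 MPa, ρ = 4530 kg/m³
  material Y: σ_y = 657.0 MPa, ρ = 19200 kg/m³
  material P: M = 79.0 kN·m/kg
  material Y: M = 34.2 kN·m/kg
The maximum is for material P.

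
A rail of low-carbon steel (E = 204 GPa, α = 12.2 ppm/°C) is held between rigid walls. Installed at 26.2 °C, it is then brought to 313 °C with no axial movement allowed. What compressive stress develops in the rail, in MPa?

ΔT = 286.8 K. Constrained thermal stress σ = E·α·ΔT = 204.0×10³ MPa × 12.2×10⁻⁶ × 286.8 = 714 MPa (compressive).

714 MPa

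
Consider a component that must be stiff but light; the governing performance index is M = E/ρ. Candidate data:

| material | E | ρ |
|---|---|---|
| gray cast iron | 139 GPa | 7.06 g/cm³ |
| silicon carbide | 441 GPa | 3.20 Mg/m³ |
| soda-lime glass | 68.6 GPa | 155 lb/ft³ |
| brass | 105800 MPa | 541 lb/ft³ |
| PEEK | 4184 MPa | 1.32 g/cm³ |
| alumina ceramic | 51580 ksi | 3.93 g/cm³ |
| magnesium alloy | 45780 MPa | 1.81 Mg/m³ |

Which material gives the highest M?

In SI units:
  gray cast iron: E = 139.0 GPa, ρ = 7060 kg/m³
  silicon carbide: E = 441.0 GPa, ρ = 3200 kg/m³
  soda-lime glass: E = 68.60 GPa, ρ = 2483 kg/m³
  brass: E = 105.8 GPa, ρ = 8666 kg/m³
  PEEK: E = 4.184 GPa, ρ = 1320 kg/m³
  alumina ceramic: E = 355.6 GPa, ρ = 3930 kg/m³
  magnesium alloy: E = 45.78 GPa, ρ = 1810 kg/m³
  silicon carbide: M = 138 MN·m/kg
  alumina ceramic: M = 90.5 MN·m/kg
  soda-lime glass: M = 27.6 MN·m/kg
  magnesium alloy: M = 25.3 MN·m/kg
  gray cast iron: M = 19.7 MN·m/kg
  brass: M = 12.2 MN·m/kg
  PEEK: M = 3.17 MN·m/kg
Silicon carbide ranks first.

silicon carbide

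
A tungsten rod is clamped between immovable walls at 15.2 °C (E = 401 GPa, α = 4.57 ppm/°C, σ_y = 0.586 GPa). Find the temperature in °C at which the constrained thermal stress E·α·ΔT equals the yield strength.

335 °C

σ_y = 0.586 GPa = 586.0 MPa.
E·α·ΔT = 586.0 MPa ⇒ ΔT = 586.0 / (401.0×10³ × 4.57×10⁻⁶) = 319.8 K.
T = 15.2 + 319.8 = 335.0 °C.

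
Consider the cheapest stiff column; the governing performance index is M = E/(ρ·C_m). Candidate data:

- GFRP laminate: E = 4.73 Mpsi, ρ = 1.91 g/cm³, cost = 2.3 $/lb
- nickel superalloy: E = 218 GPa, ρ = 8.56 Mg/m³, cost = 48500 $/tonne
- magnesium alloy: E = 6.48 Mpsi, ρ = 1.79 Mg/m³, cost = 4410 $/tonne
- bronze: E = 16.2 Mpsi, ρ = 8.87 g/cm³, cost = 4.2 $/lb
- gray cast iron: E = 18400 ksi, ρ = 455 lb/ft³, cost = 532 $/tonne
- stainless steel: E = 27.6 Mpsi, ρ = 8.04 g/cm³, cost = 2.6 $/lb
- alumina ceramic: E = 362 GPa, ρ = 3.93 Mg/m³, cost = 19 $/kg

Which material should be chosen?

Normalizing units and computing the index:
  GFRP laminate: E = 32.61 GPa, ρ = 1910 kg/m³, cost = 5.071 $/kg
  nickel superalloy: E = 218.0 GPa, ρ = 8560 kg/m³, cost = 48.50 $/kg
  magnesium alloy: E = 44.68 GPa, ρ = 1790 kg/m³, cost = 4.410 $/kg
  bronze: E = 111.7 GPa, ρ = 8870 kg/m³, cost = 9.259 $/kg
  gray cast iron: E = 126.9 GPa, ρ = 7288 kg/m³, cost = 0.5320 $/kg
  stainless steel: E = 190.3 GPa, ρ = 8040 kg/m³, cost = 5.732 $/kg
  alumina ceramic: E = 362.0 GPa, ρ = 3930 kg/m³, cost = 19.00 $/kg
  gray cast iron: M = 32.7 MN·m per $
  magnesium alloy: M = 5.66 MN·m per $
  alumina ceramic: M = 4.85 MN·m per $
  stainless steel: M = 4.13 MN·m per $
  GFRP laminate: M = 3.37 MN·m per $
  bronze: M = 1.36 MN·m per $
  nickel superalloy: M = 0.525 MN·m per $
Highest index: gray cast iron.

gray cast iron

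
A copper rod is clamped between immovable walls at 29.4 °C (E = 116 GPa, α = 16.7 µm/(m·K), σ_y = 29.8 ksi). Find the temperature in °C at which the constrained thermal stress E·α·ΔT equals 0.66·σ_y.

σ_y = 29.8 ksi = 205.5 MPa.
E·α·ΔT = 135.6 MPa ⇒ ΔT = 135.6 / (116.0×10³ × 16.7×10⁻⁶) = 70.00 K.
T = 29.4 + 70.00 = 99.40 °C.

99.4 °C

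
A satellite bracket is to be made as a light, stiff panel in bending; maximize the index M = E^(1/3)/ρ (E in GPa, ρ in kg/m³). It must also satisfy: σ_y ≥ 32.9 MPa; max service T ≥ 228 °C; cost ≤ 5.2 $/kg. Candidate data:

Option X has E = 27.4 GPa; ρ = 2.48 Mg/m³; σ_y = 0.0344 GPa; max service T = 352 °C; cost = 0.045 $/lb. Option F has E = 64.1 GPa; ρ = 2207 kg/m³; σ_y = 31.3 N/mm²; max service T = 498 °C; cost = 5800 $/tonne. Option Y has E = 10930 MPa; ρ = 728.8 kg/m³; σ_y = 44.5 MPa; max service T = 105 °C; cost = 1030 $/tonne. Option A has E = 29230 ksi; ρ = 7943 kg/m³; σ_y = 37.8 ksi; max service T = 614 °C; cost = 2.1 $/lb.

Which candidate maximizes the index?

option X

Screen on constraints: σ_y ≥ 32.9 MPa; max service T ≥ 228 °C; cost ≤ 5.2 $/kg. Survivors: option X, option A.
In SI units:
  option X: E = 27.40 GPa, ρ = 2480 kg/m³
  option A: E = 201.5 GPa, ρ = 7943 kg/m³
  option X: M = 1.22×10⁻³
  option A: M = 0.738×10⁻³
Option X has the largest M.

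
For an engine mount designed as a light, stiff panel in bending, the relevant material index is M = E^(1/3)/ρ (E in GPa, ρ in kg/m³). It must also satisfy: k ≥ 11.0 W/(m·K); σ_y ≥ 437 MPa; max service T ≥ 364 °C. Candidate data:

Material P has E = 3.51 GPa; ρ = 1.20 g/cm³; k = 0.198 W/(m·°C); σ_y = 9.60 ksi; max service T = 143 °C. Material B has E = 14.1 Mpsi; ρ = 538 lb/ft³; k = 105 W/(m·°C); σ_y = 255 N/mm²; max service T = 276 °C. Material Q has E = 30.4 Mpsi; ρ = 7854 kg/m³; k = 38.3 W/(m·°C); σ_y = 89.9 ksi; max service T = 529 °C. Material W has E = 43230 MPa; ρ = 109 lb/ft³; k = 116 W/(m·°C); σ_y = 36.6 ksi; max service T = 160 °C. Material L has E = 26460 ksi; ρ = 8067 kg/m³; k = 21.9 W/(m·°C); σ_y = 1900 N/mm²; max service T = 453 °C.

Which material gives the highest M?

material Q

Screen on constraints: k ≥ 11.0 W/(m·K); σ_y ≥ 437 MPa; max service T ≥ 364 °C. Survivors: material Q, material L.
In SI units:
  material Q: E = 209.6 GPa, ρ = 7854 kg/m³
  material L: E = 182.4 GPa, ρ = 8067 kg/m³
  material Q: M = 0.756×10⁻³
  material L: M = 0.703×10⁻³
The maximum is for material Q.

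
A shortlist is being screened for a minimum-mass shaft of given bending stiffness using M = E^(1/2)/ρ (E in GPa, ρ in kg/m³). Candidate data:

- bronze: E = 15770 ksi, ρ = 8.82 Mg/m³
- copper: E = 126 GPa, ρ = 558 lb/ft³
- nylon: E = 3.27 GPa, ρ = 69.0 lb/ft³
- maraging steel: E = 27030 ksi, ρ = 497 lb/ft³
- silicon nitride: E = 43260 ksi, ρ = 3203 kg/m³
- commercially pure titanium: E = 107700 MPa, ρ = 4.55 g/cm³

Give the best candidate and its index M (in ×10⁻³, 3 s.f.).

In SI units:
  bronze: E = 108.7 GPa, ρ = 8820 kg/m³
  copper: E = 126.0 GPa, ρ = 8938 kg/m³
  nylon: E = 3.270 GPa, ρ = 1105 kg/m³
  maraging steel: E = 186.4 GPa, ρ = 7961 kg/m³
  silicon nitride: E = 298.3 GPa, ρ = 3203 kg/m³
  commercially pure titanium: E = 107.7 GPa, ρ = 4550 kg/m³
  silicon nitride: M = 5.39×10⁻³
  commercially pure titanium: M = 2.28×10⁻³
  maraging steel: M = 1.71×10⁻³
  nylon: M = 1.64×10⁻³
  copper: M = 1.26×10⁻³
  bronze: M = 1.18×10⁻³
Silicon nitride has the largest M.

silicon nitride, M = 5.39×10⁻³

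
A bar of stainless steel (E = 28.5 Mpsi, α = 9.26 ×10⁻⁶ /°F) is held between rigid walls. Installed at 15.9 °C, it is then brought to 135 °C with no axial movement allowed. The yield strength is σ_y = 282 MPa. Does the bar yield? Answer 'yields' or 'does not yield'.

yields

E = 28.5 Mpsi = 196.5 GPa.
α = 9.26×10⁻⁶/°F × 9/5 = 16.7×10⁻⁶/K.
ΔT = 119.1 K. Constrained thermal stress σ = E·α·ΔT = 196.5×10³ MPa × 16.7×10⁻⁶ × 119.1 = 390 MPa (compressive).
Compare to σ_y = 282 MPa: σ ≥ σ_y, so it yields.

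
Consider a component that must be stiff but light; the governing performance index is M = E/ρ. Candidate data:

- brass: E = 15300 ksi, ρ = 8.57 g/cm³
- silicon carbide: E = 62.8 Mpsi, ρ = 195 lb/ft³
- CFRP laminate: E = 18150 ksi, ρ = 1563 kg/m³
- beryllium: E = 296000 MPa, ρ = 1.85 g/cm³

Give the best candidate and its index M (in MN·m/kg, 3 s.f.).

Putting every candidate on a common basis:
  brass: E = 105.5 GPa, ρ = 8570 kg/m³
  silicon carbide: E = 433.0 GPa, ρ = 3124 kg/m³
  CFRP laminate: E = 125.1 GPa, ρ = 1563 kg/m³
  beryllium: E = 296.0 GPa, ρ = 1850 kg/m³
  beryllium: M = 160 MN·m/kg
  silicon carbide: M = 139 MN·m/kg
  CFRP laminate: M = 80.1 MN·m/kg
  brass: M = 12.3 MN·m/kg
The maximum is for beryllium.

beryllium, M = 160 MN·m/kg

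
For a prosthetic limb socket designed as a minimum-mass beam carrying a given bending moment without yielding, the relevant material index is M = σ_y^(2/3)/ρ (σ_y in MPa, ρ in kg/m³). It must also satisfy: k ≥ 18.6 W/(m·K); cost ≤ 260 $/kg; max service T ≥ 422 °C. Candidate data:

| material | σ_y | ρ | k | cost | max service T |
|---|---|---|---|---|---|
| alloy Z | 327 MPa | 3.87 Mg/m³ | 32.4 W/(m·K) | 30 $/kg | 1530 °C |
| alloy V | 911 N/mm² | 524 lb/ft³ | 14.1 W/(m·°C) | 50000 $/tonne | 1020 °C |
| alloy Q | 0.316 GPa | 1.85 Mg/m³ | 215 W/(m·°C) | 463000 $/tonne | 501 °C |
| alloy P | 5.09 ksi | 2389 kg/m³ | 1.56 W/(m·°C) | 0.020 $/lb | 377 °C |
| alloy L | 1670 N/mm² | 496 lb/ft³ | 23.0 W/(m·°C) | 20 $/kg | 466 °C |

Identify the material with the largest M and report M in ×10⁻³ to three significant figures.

alloy L, M = 17.7×10⁻³

Screen on constraints: k ≥ 18.6 W/(m·K); cost ≤ 260 $/kg; max service T ≥ 422 °C. Survivors: alloy Z, alloy L.
Normalizing units and computing the index:
  alloy Z: σ_y = 327.0 MPa, ρ = 3870 kg/m³
  alloy L: σ_y = 1670 MPa, ρ = 7945 kg/m³
  alloy L: M = 17.7×10⁻³
  alloy Z: M = 12.3×10⁻³
Highest index: alloy L.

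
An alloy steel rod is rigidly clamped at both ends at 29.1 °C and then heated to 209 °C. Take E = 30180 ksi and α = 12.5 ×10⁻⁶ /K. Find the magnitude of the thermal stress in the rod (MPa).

E = 30180 ksi = 208.1 GPa.
ΔT = 179.9 K. Constrained thermal stress σ = E·α·ΔT = 208.1×10³ MPa × 12.5×10⁻⁶ × 179.9 = 468 MPa (compressive).

468 MPa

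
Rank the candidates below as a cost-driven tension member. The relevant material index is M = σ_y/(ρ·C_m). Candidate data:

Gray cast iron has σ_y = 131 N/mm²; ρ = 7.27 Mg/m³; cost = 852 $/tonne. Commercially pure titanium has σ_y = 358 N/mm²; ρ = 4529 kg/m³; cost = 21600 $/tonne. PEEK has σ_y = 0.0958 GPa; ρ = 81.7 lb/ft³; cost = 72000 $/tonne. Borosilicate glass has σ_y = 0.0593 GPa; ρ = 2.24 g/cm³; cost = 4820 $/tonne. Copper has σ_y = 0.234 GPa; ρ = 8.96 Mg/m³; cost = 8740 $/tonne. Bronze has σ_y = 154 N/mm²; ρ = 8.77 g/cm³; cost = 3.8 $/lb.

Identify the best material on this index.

Convert each candidate to consistent units, then evaluate M:
  gray cast iron: σ_y = 131.0 MPa, ρ = 7270 kg/m³, cost = 0.8520 $/kg
  commercially pure titanium: σ_y = 358.0 MPa, ρ = 4529 kg/m³, cost = 21.60 $/kg
  PEEK: σ_y = 95.80 MPa, ρ = 1309 kg/m³, cost = 72.00 $/kg
  borosilicate glass: σ_y = 59.30 MPa, ρ = 2240 kg/m³, cost = 4.820 $/kg
  copper: σ_y = 234.0 MPa, ρ = 8960 kg/m³, cost = 8.740 $/kg
  bronze: σ_y = 154.0 MPa, ρ = 8770 kg/m³, cost = 8.377 $/kg
  gray cast iron: M = 21.1 kN·m per $
  borosilicate glass: M = 5.49 kN·m per $
  commercially pure titanium: M = 3.66 kN·m per $
  copper: M = 2.99 kN·m per $
  bronze: M = 2.10 kN·m per $
  PEEK: M = 1.02 kN·m per $
Highest index: gray cast iron.

gray cast iron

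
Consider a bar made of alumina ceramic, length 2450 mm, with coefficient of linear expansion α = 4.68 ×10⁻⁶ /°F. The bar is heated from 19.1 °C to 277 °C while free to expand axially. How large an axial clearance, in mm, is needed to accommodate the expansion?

Convert α: 4.68×10⁻⁶/°F × (9/5) = 8.42×10⁻⁶/K.
ΔT = 277 − 19.1 = 257.9 K.
ΔL = α·L₀·ΔT = 8.42×10⁻⁶ × 2450 mm × 257.9 K = 5.32 mm.

5.32 mm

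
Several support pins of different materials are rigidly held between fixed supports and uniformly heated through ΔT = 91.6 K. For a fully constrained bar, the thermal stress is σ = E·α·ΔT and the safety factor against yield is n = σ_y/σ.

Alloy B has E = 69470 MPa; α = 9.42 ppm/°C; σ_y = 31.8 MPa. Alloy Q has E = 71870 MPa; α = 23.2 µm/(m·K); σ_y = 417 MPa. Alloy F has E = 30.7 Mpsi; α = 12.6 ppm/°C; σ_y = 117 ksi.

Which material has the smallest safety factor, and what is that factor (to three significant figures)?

With everything in SI (GPa, ×10⁻⁶/K, MPa):
  alloy B: E = 69.47, α = 9.42, σ_y = 31.80 → σ = 59.9 MPa, n = 0.530
  alloy Q: E = 71.87, α = 23.2, σ_y = 417.0 → σ = 153 MPa, n = 2.73
  alloy F: E = 211.7, α = 12.6, σ_y = 806.7 → σ = 244 MPa, n = 3.30
Smallest n: alloy B with n = 0.530.

alloy B, n = 0.530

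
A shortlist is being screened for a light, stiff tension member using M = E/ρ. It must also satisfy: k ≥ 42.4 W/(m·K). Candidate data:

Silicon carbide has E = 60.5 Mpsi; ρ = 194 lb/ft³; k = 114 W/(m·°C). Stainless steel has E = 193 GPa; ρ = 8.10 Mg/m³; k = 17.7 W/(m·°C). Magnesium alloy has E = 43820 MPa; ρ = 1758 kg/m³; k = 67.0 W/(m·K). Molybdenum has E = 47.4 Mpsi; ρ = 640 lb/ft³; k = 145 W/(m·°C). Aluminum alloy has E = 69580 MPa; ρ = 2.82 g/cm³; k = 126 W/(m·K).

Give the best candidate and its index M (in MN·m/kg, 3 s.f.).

Screen on constraints: k ≥ 42.4 W/(m·K). Survivors: silicon carbide, magnesium alloy, molybdenum, aluminum alloy.
Convert each candidate to consistent units, then evaluate M:
  silicon carbide: E = 417.1 GPa, ρ = 3108 kg/m³
  magnesium alloy: E = 43.82 GPa, ρ = 1758 kg/m³
  molybdenum: E = 326.8 GPa, ρ = 10250 kg/m³
  aluminum alloy: E = 69.58 GPa, ρ = 2820 kg/m³
  silicon carbide: M = 134 MN·m/kg
  molybdenum: M = 31.9 MN·m/kg
  magnesium alloy: M = 24.9 MN·m/kg
  aluminum alloy: M = 24.7 MN·m/kg
Highest index: silicon carbide.

silicon carbide, M = 134 MN·m/kg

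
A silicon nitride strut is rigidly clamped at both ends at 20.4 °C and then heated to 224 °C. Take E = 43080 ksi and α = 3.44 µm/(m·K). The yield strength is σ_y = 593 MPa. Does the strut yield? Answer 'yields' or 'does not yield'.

does not yield

E = 43080 ksi = 297.0 GPa.
ΔT = 203.6 K. Constrained thermal stress σ = E·α·ΔT = 297.0×10³ MPa × 3.44×10⁻⁶ × 203.6 = 208 MPa (compressive).
Compare to σ_y = 593 MPa: σ < σ_y, so it does not yield.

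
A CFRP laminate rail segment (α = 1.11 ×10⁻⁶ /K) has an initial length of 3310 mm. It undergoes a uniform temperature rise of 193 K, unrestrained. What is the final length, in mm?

ΔL = α·L₀·ΔT = 1.11×10⁻⁶ × 3310 mm × 193.0 K = 0.709 mm.
L = L₀ + ΔL = 3310 + 0.709 = 3310.7 mm.

3310.7 mm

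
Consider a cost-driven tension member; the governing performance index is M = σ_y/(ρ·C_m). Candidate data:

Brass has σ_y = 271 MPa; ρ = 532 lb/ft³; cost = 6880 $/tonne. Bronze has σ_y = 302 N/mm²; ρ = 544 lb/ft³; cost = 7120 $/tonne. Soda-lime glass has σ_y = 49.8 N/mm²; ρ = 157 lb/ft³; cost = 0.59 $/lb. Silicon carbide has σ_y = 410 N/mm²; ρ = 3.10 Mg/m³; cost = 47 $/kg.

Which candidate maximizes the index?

soda-lime glass

After converting to SI:
  brass: σ_y = 271.0 MPa, ρ = 8522 kg/m³, cost = 6.880 $/kg
  bronze: σ_y = 302.0 MPa, ρ = 8714 kg/m³, cost = 7.120 $/kg
  soda-lime glass: σ_y = 49.80 MPa, ρ = 2515 kg/m³, cost = 1.301 $/kg
  silicon carbide: σ_y = 410.0 MPa, ρ = 3100 kg/m³, cost = 47.00 $/kg
  soda-lime glass: M = 15.2 kN·m per $
  bronze: M = 4.87 kN·m per $
  brass: M = 4.62 kN·m per $
  silicon carbide: M = 2.81 kN·m per $
Soda-lime glass ranks first.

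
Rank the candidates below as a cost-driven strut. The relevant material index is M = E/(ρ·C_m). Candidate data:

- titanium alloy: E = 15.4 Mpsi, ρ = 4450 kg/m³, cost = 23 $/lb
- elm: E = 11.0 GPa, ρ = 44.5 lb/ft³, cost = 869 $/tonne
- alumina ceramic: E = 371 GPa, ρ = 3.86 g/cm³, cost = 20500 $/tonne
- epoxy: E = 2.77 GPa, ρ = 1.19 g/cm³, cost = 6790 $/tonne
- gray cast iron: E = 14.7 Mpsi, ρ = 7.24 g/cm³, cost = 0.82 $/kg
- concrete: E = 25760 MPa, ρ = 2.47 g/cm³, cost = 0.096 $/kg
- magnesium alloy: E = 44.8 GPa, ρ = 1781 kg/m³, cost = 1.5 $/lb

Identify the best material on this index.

In SI units:
  titanium alloy: E = 106.2 GPa, ρ = 4450 kg/m³, cost = 50.71 $/kg
  elm: E = 11.00 GPa, ρ = 712.8 kg/m³, cost = 0.8690 $/kg
  alumina ceramic: E = 371.0 GPa, ρ = 3860 kg/m³, cost = 20.50 $/kg
  epoxy: E = 2.770 GPa, ρ = 1190 kg/m³, cost = 6.790 $/kg
  gray cast iron: E = 101.4 GPa, ρ = 7240 kg/m³, cost = 0.8200 $/kg
  concrete: E = 25.76 GPa, ρ = 2470 kg/m³, cost = 0.09600 $/kg
  magnesium alloy: E = 44.80 GPa, ρ = 1781 kg/m³, cost = 3.307 $/kg
  concrete: M = 109 MN·m per $
  elm: M = 17.8 MN·m per $
  gray cast iron: M = 17.1 MN·m per $
  magnesium alloy: M = 7.61 MN·m per $
  alumina ceramic: M = 4.69 MN·m per $
  titanium alloy: M = 0.471 MN·m per $
  epoxy: M = 0.343 MN·m per $
Highest index: concrete.

concrete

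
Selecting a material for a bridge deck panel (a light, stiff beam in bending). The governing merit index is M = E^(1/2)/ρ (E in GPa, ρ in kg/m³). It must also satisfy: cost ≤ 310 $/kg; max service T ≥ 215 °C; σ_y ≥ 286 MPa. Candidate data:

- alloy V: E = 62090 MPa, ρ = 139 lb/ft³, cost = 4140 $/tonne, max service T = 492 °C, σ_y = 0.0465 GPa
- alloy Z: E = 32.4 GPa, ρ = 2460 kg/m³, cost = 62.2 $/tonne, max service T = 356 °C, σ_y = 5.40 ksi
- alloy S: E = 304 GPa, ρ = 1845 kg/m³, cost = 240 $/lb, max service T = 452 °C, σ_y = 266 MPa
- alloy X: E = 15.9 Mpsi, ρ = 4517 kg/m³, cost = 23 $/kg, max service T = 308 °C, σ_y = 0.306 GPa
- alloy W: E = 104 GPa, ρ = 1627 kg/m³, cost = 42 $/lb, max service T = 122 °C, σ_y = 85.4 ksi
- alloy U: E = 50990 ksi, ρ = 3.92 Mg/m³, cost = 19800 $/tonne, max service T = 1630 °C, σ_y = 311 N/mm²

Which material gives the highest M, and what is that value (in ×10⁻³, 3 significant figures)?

Screen on constraints: cost ≤ 310 $/kg; max service T ≥ 215 °C; σ_y ≥ 286 MPa. Survivors: alloy X, alloy U.
Convert each candidate to consistent units, then evaluate M:
  alloy X: E = 109.6 GPa, ρ = 4517 kg/m³
  alloy U: E = 351.6 GPa, ρ = 3920 kg/m³
  alloy U: M = 4.78×10⁻³
  alloy X: M = 2.32×10⁻³
The maximum is for alloy U.

alloy U, M = 4.78×10⁻³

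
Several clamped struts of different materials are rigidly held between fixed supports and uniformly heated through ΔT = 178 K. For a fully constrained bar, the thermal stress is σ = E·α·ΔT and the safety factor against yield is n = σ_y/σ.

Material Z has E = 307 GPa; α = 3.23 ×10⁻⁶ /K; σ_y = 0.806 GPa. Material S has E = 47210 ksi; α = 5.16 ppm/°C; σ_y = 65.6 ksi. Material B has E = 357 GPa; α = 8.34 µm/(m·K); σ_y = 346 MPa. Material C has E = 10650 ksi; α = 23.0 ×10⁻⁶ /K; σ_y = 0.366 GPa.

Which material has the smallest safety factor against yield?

Per material, after unit conversion:
  material Z: E = 307.0, α = 3.23, σ_y = 806.0 → σ = 177 MPa, n = 4.57
  material S: E = 325.5, α = 5.16, σ_y = 452.3 → σ = 299 MPa, n = 1.51
  material B: E = 357.0, α = 8.34, σ_y = 346.0 → σ = 530 MPa, n = 0.653
  material C: E = 73.43, α = 23.0, σ_y = 366.0 → σ = 301 MPa, n = 1.22
Material B has the lowest safety factor, n = 0.653.

material B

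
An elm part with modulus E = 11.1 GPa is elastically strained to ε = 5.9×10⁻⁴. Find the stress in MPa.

6.55 MPa

σ = E·ε = 11100 MPa × 5.9×10⁻⁴ = 6.55 MPa.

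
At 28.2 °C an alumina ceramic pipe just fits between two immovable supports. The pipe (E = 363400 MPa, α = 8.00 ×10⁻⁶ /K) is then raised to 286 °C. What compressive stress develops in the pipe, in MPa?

749 MPa

E = 363400 MPa = 363.4 GPa.
ΔT = 257.8 K. Constrained thermal stress σ = E·α·ΔT = 363.4×10³ MPa × 8.00×10⁻⁶ × 257.8 = 749 MPa (compressive).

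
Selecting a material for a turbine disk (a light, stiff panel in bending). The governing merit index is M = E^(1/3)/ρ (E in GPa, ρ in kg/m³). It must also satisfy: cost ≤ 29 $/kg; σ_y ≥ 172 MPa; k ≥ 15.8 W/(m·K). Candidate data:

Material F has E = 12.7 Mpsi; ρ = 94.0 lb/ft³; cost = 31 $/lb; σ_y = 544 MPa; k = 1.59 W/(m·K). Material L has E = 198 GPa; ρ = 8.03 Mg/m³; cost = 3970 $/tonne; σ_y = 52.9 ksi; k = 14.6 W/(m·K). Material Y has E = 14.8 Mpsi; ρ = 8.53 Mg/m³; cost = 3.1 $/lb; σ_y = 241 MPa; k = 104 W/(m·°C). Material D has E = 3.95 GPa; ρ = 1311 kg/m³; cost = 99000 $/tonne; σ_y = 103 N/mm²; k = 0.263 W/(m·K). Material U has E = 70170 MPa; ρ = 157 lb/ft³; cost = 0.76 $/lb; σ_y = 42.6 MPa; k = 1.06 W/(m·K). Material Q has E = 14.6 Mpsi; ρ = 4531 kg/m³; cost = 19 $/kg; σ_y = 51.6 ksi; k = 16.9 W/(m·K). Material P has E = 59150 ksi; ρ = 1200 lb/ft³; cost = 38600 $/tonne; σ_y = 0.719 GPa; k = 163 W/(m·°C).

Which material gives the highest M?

Screen on constraints: cost ≤ 29 $/kg; σ_y ≥ 172 MPa; k ≥ 15.8 W/(m·K). Survivors: material Y, material Q.
Convert each candidate to consistent units, then evaluate M:
  material Y: E = 102.0 GPa, ρ = 8530 kg/m³
  material Q: E = 100.7 GPa, ρ = 4531 kg/m³
  material Q: M = 1.03×10⁻³
  material Y: M = 0.548×10⁻³
Material Q ranks first.

material Q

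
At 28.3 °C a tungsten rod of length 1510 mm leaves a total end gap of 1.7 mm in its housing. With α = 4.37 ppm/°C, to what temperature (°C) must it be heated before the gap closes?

α·L₀·ΔT = 1.7 mm ⇒ ΔT = 1.7 / (4.37×10⁻⁶ × 1510.0) = 257.6 K.
T = 28.3 + 257.6 = 285.9 °C.

286 °C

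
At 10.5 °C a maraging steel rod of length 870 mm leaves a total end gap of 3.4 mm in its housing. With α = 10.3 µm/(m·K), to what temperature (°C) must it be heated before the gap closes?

390 °C

α·L₀·ΔT = 3.4 mm ⇒ ΔT = 3.4 / (10.3×10⁻⁶ × 870.0) = 379.4 K.
T = 10.5 + 379.4 = 389.9 °C.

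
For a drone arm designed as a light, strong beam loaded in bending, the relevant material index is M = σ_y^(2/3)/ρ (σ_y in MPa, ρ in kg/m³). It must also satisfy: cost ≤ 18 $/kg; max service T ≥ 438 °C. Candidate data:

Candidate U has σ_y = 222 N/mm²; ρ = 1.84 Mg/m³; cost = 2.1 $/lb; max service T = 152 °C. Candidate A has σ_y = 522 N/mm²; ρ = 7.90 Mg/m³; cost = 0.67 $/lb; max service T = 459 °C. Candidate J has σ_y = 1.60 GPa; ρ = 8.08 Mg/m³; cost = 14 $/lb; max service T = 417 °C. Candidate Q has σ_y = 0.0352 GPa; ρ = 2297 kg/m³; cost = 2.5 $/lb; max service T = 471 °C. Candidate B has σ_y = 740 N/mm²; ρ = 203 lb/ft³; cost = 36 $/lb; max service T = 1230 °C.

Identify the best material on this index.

candidate A

Screen on constraints: cost ≤ 18 $/kg; max service T ≥ 438 °C. Survivors: candidate A, candidate Q.
Convert each candidate to consistent units, then evaluate M:
  candidate A: σ_y = 522.0 MPa, ρ = 7900 kg/m³
  candidate Q: σ_y = 35.20 MPa, ρ = 2297 kg/m³
  candidate A: M = 8.21×10⁻³
  candidate Q: M = 4.68×10⁻³
The maximum is for candidate A.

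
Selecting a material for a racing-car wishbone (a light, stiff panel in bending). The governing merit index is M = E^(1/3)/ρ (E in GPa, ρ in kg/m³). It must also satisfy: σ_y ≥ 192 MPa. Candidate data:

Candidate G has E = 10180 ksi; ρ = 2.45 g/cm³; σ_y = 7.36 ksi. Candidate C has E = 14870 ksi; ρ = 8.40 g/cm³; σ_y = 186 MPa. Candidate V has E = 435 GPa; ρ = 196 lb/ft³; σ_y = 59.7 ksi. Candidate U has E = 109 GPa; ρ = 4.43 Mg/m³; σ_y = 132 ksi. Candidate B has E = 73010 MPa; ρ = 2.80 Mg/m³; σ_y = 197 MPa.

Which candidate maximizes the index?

candidate V

Screen on constraints: σ_y ≥ 192 MPa. Survivors: candidate V, candidate U, candidate B.
In SI units:
  candidate V: E = 435.0 GPa, ρ = 3140 kg/m³
  candidate U: E = 109.0 GPa, ρ = 4430 kg/m³
  candidate B: E = 73.01 GPa, ρ = 2800 kg/m³
  candidate V: M = 2.41×10⁻³
  candidate B: M = 1.49×10⁻³
  candidate U: M = 1.08×10⁻³
Candidate V has the largest M.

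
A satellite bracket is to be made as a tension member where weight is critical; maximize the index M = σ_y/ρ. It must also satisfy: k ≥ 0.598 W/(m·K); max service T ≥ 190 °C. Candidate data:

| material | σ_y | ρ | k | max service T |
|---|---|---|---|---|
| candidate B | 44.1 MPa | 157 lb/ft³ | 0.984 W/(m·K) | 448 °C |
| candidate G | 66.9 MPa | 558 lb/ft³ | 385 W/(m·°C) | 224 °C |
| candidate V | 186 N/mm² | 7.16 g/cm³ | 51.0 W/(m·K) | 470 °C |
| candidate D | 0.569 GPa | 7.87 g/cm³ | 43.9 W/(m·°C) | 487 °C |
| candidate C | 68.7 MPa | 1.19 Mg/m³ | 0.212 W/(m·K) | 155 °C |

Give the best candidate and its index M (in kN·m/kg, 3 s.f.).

candidate D, M = 72.3 kN·m/kg

Screen on constraints: k ≥ 0.598 W/(m·K); max service T ≥ 190 °C. Survivors: candidate B, candidate G, candidate V, candidate D.
Putting every candidate on a common basis:
  candidate B: σ_y = 44.10 MPa, ρ = 2515 kg/m³
  candidate G: σ_y = 66.90 MPa, ρ = 8938 kg/m³
  candidate V: σ_y = 186.0 MPa, ρ = 7160 kg/m³
  candidate D: σ_y = 569.0 MPa, ρ = 7870 kg/m³
  candidate D: M = 72.3 kN·m/kg
  candidate V: M = 26.0 kN·m/kg
  candidate B: M = 17.5 kN·m/kg
  candidate G: M = 7.48 kN·m/kg
Candidate D ranks first.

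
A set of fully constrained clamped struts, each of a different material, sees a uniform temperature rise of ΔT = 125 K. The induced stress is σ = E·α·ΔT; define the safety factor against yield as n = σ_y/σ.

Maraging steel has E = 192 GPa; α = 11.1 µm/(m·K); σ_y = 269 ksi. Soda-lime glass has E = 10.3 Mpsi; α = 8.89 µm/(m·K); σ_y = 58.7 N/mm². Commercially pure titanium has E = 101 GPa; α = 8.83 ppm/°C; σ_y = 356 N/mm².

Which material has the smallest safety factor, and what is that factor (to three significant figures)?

soda-lime glass, n = 0.744

With everything in SI (GPa, ×10⁻⁶/K, MPa):
  maraging steel: E = 192.0, α = 11.1, σ_y = 1855 → σ = 266 MPa, n = 6.96
  soda-lime glass: E = 71.02, α = 8.89, σ_y = 58.70 → σ = 78.9 MPa, n = 0.744
  commercially pure titanium: E = 101.0, α = 8.83, σ_y = 356.0 → σ = 111 MPa, n = 3.19
The minimum is soda-lime glass at n = 0.744.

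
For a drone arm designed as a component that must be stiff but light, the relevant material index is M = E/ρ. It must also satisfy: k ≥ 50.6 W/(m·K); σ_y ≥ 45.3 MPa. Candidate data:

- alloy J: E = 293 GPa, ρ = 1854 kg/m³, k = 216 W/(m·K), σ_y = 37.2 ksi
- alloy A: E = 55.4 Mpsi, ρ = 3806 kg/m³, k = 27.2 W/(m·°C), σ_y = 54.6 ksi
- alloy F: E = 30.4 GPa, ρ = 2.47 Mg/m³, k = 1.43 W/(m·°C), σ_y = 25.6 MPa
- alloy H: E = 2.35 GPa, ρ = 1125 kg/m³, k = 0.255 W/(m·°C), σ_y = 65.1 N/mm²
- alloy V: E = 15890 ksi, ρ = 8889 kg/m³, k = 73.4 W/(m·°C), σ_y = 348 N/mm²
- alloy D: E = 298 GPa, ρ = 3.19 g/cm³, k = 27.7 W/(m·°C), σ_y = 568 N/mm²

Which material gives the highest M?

Screen on constraints: k ≥ 50.6 W/(m·K); σ_y ≥ 45.3 MPa. Survivors: alloy J, alloy V.
Convert each candidate to consistent units, then evaluate M:
  alloy J: E = 293.0 GPa, ρ = 1854 kg/m³
  alloy V: E = 109.6 GPa, ρ = 8889 kg/m³
  alloy J: M = 158 MN·m/kg
  alloy V: M = 12.3 MN·m/kg
Alloy J has the largest M.

alloy J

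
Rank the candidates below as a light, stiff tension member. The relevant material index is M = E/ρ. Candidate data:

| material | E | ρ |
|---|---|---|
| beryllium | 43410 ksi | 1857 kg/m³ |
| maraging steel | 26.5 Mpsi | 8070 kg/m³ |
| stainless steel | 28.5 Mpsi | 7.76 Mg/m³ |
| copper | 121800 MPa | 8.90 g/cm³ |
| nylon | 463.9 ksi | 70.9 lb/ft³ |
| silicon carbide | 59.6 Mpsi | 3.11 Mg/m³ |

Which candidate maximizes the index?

beryllium

Normalizing units and computing the index:
  beryllium: E = 299.3 GPa, ρ = 1857 kg/m³
  maraging steel: E = 182.7 GPa, ρ = 8070 kg/m³
  stainless steel: E = 196.5 GPa, ρ = 7760 kg/m³
  copper: E = 121.8 GPa, ρ = 8900 kg/m³
  nylon: E = 3.198 GPa, ρ = 1136 kg/m³
  silicon carbide: E = 410.9 GPa, ρ = 3110 kg/m³
  beryllium: M = 161 MN·m/kg
  silicon carbide: M = 132 MN·m/kg
  stainless steel: M = 25.3 MN·m/kg
  maraging steel: M = 22.6 MN·m/kg
  copper: M = 13.7 MN·m/kg
  nylon: M = 2.82 MN·m/kg
Beryllium ranks first.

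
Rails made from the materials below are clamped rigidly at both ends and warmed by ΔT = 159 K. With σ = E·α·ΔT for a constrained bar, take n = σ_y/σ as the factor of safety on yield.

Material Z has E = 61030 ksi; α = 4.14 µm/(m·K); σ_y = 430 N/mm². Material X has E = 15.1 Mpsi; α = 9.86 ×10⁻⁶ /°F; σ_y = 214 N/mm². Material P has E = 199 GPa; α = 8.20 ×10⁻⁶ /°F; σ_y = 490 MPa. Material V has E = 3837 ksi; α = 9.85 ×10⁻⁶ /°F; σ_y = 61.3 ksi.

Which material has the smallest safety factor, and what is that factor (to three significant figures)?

With everything in SI (GPa, ×10⁻⁶/K, MPa):
  material Z: E = 420.8, α = 4.14, σ_y = 430.0 → σ = 277 MPa, n = 1.55
  material X: E = 104.1, α = 17.7, σ_y = 214.0 → σ = 294 MPa, n = 0.728
  material P: E = 199.0, α = 14.8, σ_y = 490.0 → σ = 467 MPa, n = 1.05
  material V: E = 26.46, α = 17.7, σ_y = 422.6 → σ = 74.6 MPa, n = 5.67
The minimum is material X at n = 0.728.

material X, n = 0.728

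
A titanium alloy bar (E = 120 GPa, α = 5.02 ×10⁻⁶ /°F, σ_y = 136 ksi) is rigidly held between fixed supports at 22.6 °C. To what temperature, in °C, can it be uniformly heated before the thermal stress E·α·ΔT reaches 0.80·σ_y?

714 °C

α = 5.02×10⁻⁶/°F × 9/5 = 9.04×10⁻⁶/K.
σ_y = 136 ksi = 937.7 MPa.
E·α·ΔT = 750.1 MPa ⇒ ΔT = 750.1 / (120.0×10³ × 9.04×10⁻⁶) = 691.8 K.
T = 22.6 + 691.8 = 714.4 °C.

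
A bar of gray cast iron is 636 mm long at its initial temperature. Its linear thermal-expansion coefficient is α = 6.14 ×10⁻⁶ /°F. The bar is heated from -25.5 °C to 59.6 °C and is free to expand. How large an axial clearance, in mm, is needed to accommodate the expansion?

Convert α: 6.14×10⁻⁶/°F × (9/5) = 11.1×10⁻⁶/K.
ΔT = 59.6 − (-25.5) = 85.10 K.
ΔL = α·L₀·ΔT = 11.1×10⁻⁶ × 636 mm × 85.10 K = 0.598 mm.

0.598 mm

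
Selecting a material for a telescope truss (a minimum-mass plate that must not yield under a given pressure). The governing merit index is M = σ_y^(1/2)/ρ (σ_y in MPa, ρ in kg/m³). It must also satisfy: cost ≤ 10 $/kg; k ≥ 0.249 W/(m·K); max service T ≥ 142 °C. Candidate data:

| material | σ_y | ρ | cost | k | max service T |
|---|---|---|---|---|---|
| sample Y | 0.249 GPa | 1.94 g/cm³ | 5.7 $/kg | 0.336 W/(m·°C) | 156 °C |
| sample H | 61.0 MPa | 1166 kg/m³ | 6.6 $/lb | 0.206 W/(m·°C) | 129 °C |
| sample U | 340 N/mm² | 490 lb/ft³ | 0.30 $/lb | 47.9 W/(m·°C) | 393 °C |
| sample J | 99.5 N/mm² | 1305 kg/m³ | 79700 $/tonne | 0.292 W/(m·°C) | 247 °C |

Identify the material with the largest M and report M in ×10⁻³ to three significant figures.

sample Y, M = 8.13×10⁻³

Screen on constraints: cost ≤ 10 $/kg; k ≥ 0.249 W/(m·K); max service T ≥ 142 °C. Survivors: sample Y, sample U.
Normalizing units and computing the index:
  sample Y: σ_y = 249.0 MPa, ρ = 1940 kg/m³
  sample U: σ_y = 340.0 MPa, ρ = 7849 kg/m³
  sample Y: M = 8.13×10⁻³
  sample U: M = 2.35×10⁻³
Sample Y has the largest M.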